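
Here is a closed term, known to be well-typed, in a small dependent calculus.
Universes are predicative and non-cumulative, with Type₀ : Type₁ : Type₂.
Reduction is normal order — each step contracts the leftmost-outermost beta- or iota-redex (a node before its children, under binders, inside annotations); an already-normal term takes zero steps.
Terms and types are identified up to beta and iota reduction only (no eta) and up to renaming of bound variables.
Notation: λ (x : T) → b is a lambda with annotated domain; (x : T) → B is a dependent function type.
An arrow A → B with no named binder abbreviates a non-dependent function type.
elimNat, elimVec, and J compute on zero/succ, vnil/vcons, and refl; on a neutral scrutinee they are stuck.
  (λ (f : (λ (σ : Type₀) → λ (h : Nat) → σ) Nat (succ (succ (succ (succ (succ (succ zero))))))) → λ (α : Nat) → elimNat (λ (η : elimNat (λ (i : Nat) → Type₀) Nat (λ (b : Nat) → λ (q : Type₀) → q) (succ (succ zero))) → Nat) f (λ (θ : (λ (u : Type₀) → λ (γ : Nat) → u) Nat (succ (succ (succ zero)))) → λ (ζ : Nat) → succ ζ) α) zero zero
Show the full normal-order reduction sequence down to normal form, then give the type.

reduction (normal order):
  (λ (f : (λ (σ : Type₀) → λ (h : Nat) → σ) Nat (succ (succ (succ (succ (succ (succ zero))))))) → λ (α : Nat) → elimNat (λ (η : elimNat (λ (i : Nat) → Type₀) Nat (λ (b : Nat) → λ (q : Type₀) → q) (succ (succ zero))) → Nat) f (λ (θ : (λ (u : Type₀) → λ (γ : Nat) → u) Nat (succ (succ (succ zero)))) → λ (ζ : Nat) → succ ζ) α) zero zero
  ~> (λ (f : Nat) → elimNat (λ (σ : elimNat (λ (h : Nat) → Type₀) Nat (λ (α : Nat) → λ (η : Type₀) → η) (succ (succ zero))) → Nat) zero (λ (i : (λ (b : Type₀) → λ (q : Nat) → b) Nat (succ (succ (succ zero)))) → λ (θ : Nat) → succ θ) f) zero
  ~> elimNat (λ (f : elimNat (λ (σ : Nat) → Type₀) Nat (λ (h : Nat) → λ (α : Type₀) → α) (succ (succ zero))) → Nat) zero (λ (η : (λ (i : Type₀) → λ (b : Nat) → i) Nat (succ (succ (succ zero)))) → λ (q : Nat) → succ q) zero
  ~> zero
the term's type:
  Nat


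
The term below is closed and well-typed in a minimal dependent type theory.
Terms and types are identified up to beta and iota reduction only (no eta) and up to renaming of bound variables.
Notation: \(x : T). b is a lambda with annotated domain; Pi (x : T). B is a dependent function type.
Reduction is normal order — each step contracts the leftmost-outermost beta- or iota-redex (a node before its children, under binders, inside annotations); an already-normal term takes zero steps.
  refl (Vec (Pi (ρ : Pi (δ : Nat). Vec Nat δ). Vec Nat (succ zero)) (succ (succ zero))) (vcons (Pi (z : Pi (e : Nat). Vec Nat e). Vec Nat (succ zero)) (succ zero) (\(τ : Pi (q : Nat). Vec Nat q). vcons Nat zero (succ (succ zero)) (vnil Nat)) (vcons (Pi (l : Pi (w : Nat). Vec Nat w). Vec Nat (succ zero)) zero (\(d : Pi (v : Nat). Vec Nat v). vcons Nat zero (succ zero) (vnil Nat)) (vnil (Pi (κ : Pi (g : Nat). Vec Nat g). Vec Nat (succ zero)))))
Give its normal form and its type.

normal form:
  refl (Vec (Pi (ρ : Pi (δ : Nat). Vec Nat δ). Vec Nat (succ zero)) (succ (succ zero))) (vcons (Pi (z : Pi (e : Nat). Vec Nat e). Vec Nat (succ zero)) (succ zero) (\(τ : Pi (q : Nat). Vec Nat q). vcons Nat zero (succ (succ zero)) (vnil Nat)) (vcons (Pi (l : Pi (w : Nat). Vec Nat w). Vec Nat (succ zero)) zero (\(d : Pi (v : Nat). Vec Nat v). vcons Nat zero (succ zero) (vnil Nat)) (vnil (Pi (κ : Pi (g : Nat). Vec Nat g). Vec Nat (succ zero)))))
the term's type:
  Eq (Vec (Pi (ρ : Pi (δ : Nat). Vec Nat δ). Vec Nat (succ zero)) (succ (succ zero))) (vcons (Pi (z : Pi (e : Nat). Vec Nat e). Vec Nat (succ zero)) (succ zero) (\(τ : Pi (q : Nat). Vec Nat q). vcons Nat zero (succ (succ zero)) (vnil Nat)) (vcons (Pi (l : Pi (w : Nat). Vec Nat w). Vec Nat (succ zero)) zero (\(d : Pi (v : Nat). Vec Nat v). vcons Nat zero (succ zero) (vnil Nat)) (vnil (Pi (κ : Pi (g : Nat). Vec Nat g). Vec Nat (succ zero))))) (vcons (Pi (n : Pi (m : Nat). Vec Nat m). Vec Nat (succ zero)) (succ zero) (\(ζ : Pi (ω : Nat). Vec Nat ω). vcons Nat zero (succ (succ zero)) (vnil Nat)) (vcons (Pi (j : Pi (β : Nat). Vec Nat β). Vec Nat (succ zero)) zero (\(χ : Pi (φ : Nat). Vec Nat φ). vcons Nat zero (succ zero) (vnil Nat)) (vnil (Pi (u : Pi (a : Nat). Vec Nat a). Vec Nat (succ zero)))))


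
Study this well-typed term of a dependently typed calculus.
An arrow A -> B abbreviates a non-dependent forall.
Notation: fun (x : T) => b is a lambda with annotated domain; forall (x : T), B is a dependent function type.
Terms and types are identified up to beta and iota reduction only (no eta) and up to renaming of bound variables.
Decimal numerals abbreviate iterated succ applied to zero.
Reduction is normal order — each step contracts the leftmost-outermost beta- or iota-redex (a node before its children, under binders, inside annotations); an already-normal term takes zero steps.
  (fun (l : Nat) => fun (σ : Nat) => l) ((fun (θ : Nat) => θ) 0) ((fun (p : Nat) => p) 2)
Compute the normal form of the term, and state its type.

reduced normal form:
  0
type:
  Nat
observation: the term reaches its normal form after 3 normal-order steps.


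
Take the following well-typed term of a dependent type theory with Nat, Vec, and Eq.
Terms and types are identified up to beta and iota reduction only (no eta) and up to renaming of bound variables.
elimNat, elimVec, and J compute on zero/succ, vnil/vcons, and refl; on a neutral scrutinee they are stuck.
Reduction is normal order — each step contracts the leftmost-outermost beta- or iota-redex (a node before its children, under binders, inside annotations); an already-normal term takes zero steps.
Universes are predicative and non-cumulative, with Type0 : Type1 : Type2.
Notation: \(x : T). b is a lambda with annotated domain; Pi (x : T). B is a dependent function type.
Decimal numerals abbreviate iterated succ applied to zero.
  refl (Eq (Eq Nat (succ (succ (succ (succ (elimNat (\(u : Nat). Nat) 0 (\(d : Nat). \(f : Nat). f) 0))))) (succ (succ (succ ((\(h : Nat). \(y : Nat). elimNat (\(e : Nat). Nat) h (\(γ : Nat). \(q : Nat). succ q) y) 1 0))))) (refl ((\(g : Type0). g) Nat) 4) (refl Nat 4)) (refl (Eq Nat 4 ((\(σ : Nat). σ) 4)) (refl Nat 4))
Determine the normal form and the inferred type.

resulting normal form:
  refl (Eq (Eq Nat 4 4) (refl Nat 4) (refl Nat 4)) (refl (Eq Nat 4 4) (refl Nat 4))
type:
  Eq (Eq (Eq Nat 4 4) (refl Nat 4) (refl Nat 4)) (refl (Eq Nat 4 4) (refl Nat 4)) (refl (Eq Nat 4 4) (refl Nat 4))


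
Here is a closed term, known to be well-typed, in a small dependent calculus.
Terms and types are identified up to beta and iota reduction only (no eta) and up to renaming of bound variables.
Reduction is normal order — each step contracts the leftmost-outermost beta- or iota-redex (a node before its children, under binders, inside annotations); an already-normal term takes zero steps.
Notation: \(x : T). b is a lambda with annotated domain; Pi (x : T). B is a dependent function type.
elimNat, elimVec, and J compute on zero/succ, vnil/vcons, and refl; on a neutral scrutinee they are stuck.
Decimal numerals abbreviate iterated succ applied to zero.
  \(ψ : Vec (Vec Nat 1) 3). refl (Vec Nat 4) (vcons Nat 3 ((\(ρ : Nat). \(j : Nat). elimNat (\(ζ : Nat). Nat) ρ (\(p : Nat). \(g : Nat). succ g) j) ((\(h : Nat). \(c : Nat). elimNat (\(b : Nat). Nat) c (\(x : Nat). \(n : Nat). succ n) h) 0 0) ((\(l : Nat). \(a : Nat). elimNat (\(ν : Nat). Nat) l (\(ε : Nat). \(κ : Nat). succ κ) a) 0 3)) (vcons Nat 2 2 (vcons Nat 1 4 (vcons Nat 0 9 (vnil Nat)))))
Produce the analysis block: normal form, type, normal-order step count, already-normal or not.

normal form:
  \(ψ : Vec (Vec Nat 1) 3). refl (Vec Nat 4) (vcons Nat 3 3 (vcons Nat 2 2 (vcons Nat 1 4 (vcons Nat 0 9 (vnil Nat)))))
the term's type:
  Pi (ψ : Vec (Vec Nat 1) 3). Eq (Vec Nat 4) (vcons Nat 3 3 (vcons Nat 2 2 (vcons Nat 1 4 (vcons Nat 0 9 (vnil Nat))))) (vcons Nat 3 3 (vcons Nat 2 2 (vcons Nat 1 4 (vcons Nat 0 9 (vnil Nat)))))
reduction steps (normal order): 27
started in normal form: no
first contracted redex: a beta-redex


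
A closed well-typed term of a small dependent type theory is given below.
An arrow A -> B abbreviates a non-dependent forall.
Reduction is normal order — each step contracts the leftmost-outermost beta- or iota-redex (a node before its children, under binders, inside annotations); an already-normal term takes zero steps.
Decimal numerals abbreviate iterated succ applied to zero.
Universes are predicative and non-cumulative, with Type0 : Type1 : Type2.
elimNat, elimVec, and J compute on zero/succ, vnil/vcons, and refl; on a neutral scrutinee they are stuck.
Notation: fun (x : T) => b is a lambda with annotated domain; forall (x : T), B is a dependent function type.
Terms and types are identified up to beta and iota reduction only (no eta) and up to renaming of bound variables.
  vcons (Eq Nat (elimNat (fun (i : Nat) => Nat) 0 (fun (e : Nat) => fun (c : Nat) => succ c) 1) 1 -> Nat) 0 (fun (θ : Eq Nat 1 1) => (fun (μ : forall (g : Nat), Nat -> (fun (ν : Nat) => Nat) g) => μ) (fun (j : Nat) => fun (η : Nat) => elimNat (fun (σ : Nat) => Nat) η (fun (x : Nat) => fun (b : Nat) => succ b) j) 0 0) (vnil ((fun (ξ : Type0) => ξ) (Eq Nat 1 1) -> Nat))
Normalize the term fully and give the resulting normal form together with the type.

reduced normal form:
  vcons (Eq Nat 1 1 -> Nat) 0 (fun (i : Eq Nat 1 1) => 0) (vnil (Eq Nat 1 1 -> Nat))
inferred type:
  Vec (Eq Nat 1 1 -> Nat) 1


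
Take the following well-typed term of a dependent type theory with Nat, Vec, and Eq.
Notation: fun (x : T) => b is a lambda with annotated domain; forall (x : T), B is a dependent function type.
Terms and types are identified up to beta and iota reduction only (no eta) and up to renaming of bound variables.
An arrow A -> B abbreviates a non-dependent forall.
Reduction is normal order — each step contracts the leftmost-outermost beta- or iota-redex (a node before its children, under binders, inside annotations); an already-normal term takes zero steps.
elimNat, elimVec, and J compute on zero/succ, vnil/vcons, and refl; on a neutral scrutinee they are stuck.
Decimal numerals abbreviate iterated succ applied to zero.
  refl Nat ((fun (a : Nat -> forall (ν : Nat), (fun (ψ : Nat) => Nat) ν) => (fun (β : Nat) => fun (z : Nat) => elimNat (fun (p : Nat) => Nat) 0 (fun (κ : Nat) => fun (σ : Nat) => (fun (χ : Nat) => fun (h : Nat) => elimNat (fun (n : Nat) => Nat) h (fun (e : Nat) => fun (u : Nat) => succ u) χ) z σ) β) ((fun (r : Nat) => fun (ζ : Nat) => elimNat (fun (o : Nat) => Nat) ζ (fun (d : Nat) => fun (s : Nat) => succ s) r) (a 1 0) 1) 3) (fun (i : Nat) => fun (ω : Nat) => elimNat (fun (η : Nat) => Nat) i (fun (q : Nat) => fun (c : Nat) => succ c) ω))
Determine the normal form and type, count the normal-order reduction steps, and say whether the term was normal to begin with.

resulting normal form:
  refl Nat 6
inferred type:
  Eq Nat 6 6
reduction steps (normal order): 31
started in normal form: no
first contracted redex: a beta-redex


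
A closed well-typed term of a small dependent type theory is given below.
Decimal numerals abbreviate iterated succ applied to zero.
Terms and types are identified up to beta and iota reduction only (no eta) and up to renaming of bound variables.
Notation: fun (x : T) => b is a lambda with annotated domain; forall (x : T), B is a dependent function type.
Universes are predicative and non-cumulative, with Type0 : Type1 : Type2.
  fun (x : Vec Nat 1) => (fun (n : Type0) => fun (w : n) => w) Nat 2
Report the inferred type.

type:
  forall (x : Vec Nat 1), Nat


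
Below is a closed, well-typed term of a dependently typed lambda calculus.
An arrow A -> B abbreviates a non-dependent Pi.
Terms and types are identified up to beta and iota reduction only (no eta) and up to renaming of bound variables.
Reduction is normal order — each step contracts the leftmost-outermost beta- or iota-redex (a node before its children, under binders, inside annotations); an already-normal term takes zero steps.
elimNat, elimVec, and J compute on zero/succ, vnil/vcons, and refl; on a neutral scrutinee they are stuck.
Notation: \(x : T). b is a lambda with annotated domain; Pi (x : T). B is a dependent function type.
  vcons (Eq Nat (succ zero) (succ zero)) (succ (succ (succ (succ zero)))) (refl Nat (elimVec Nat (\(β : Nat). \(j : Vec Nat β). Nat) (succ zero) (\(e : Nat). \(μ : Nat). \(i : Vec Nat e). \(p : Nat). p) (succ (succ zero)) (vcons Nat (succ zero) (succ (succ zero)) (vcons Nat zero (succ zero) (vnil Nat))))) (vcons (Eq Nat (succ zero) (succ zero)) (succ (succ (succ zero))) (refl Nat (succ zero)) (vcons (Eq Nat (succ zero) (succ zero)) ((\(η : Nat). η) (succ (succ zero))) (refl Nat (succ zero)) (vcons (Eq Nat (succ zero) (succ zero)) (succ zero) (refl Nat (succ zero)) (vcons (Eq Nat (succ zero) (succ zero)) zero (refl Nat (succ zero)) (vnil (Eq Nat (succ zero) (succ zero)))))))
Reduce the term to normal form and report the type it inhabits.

normal form:
  vcons (Eq Nat (succ zero) (succ zero)) (succ (succ (succ (succ zero)))) (refl Nat (succ zero)) (vcons (Eq Nat (succ zero) (succ zero)) (succ (succ (succ zero))) (refl Nat (succ zero)) (vcons (Eq Nat (succ zero) (succ zero)) (succ (succ zero)) (refl Nat (succ zero)) (vcons (Eq Nat (succ zero) (succ zero)) (succ zero) (refl Nat (succ zero)) (vcons (Eq Nat (succ zero) (succ zero)) zero (refl Nat (succ zero)) (vnil (Eq Nat (succ zero) (succ zero)))))))
type:
  Vec (Eq Nat (succ zero) (succ zero)) (succ (succ (succ (succ (succ zero)))))


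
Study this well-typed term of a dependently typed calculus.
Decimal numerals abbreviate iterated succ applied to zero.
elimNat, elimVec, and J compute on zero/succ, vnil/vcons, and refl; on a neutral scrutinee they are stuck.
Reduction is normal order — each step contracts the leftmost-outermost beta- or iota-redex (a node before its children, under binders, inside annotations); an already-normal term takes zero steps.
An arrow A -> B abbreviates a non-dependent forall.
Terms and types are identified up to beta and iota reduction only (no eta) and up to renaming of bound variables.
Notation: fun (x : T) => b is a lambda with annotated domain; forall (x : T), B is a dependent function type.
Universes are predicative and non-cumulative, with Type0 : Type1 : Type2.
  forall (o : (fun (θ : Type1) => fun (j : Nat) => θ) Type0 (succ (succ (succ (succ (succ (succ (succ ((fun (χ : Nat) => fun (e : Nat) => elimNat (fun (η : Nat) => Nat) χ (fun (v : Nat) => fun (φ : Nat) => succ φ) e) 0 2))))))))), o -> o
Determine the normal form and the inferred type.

normal form:
  forall (o : Type0), o -> o
type:
  Type1


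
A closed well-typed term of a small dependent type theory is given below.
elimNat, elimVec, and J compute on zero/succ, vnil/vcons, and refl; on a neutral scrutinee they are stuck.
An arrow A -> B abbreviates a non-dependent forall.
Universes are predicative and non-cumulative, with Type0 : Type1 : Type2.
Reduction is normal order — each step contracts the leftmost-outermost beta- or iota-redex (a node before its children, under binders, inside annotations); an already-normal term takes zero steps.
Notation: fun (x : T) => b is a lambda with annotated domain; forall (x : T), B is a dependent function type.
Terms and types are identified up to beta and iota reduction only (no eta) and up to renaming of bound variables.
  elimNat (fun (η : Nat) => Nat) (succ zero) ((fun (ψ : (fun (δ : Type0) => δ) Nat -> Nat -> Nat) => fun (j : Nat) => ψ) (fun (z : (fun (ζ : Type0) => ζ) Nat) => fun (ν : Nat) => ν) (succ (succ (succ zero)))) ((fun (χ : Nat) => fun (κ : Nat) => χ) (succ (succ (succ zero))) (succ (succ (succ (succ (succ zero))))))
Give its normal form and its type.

resulting normal form:
  succ zero
inferred type:
  Nat
observation: reduction starts at a beta-redex, and 15 normal-order steps reach the normal form.


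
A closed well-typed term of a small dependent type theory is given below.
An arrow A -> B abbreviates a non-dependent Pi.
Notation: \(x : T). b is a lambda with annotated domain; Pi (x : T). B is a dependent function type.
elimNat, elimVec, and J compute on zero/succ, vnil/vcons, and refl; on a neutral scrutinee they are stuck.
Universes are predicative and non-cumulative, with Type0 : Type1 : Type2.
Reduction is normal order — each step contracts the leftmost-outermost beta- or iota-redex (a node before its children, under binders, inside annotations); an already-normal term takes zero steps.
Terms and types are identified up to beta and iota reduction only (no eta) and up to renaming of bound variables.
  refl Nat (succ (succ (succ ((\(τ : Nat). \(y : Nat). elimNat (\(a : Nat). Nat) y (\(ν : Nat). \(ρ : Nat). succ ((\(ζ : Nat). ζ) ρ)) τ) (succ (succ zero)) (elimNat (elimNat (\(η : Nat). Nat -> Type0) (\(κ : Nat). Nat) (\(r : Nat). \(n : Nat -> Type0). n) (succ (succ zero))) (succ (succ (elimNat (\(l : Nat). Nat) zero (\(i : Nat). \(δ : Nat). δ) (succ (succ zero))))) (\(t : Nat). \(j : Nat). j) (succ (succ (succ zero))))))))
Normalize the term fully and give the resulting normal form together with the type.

reduced normal form:
  refl Nat (succ (succ (succ (succ (succ (succ (succ zero)))))))
the term's type:
  Eq Nat (succ (succ (succ (succ (succ (succ (succ zero))))))) (succ (succ (succ (succ (succ (succ (succ zero)))))))
observation: the term reaches its normal form after 28 normal-order steps.


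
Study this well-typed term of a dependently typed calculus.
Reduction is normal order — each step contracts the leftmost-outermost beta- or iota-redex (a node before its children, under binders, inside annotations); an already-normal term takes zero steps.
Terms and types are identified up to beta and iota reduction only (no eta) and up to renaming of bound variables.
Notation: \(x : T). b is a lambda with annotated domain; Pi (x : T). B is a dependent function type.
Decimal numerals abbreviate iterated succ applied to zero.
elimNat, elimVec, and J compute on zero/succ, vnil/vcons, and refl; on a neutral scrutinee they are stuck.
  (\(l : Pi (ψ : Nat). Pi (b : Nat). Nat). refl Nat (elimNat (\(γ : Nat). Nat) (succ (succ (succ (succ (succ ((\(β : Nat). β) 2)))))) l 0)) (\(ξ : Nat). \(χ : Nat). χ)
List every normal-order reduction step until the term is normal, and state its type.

normal-order reduction:
  (\(l : Pi (ψ : Nat). Pi (b : Nat). Nat). refl Nat (elimNat (\(γ : Nat). Nat) (succ (succ (succ (succ (succ ((\(β : Nat). β) 2)))))) l 0)) (\(ξ : Nat). \(χ : Nat). χ)
  ~> refl Nat (elimNat (\(l : Nat). Nat) (succ (succ (succ (succ (succ ((\(ψ : Nat). ψ) 2)))))) (\(b : Nat). \(γ : Nat). γ) 0)
  ~> refl Nat (succ (succ (succ (succ (succ ((\(l : Nat). l) 2))))))
  ~> refl Nat 7
the term's type:
  Eq Nat 7 7


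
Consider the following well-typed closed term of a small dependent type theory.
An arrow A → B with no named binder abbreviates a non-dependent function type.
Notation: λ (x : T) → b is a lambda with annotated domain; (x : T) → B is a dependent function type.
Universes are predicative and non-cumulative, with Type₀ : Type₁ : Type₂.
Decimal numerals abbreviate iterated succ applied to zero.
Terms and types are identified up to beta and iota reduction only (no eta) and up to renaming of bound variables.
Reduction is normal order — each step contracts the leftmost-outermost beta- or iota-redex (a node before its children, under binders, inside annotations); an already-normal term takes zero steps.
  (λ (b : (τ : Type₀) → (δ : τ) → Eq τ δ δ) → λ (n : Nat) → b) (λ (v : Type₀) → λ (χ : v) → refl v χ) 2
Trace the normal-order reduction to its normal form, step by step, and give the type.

normal-order reduction sequence:
  (λ (b : (τ : Type₀) → (δ : τ) → Eq τ δ δ) → λ (n : Nat) → b) (λ (v : Type₀) → λ (χ : v) → refl v χ) 2
  ~> (λ (b : Nat) → λ (τ : Type₀) → λ (δ : τ) → refl τ δ) 2
  ~> λ (b : Type₀) → λ (τ : b) → refl b τ
inferred type:
  (b : Type₀) → (τ : b) → Eq b τ τ


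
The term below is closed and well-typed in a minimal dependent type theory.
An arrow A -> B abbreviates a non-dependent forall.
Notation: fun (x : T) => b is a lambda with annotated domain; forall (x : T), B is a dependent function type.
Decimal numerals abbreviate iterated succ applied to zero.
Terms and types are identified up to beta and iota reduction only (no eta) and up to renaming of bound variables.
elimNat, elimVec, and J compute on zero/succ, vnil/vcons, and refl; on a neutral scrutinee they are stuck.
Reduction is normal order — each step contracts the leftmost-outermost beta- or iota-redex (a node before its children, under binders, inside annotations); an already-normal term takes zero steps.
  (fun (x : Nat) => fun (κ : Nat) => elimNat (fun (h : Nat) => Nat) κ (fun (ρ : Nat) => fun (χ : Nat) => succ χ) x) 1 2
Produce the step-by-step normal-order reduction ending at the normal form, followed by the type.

normal-order reduction:
  (fun (x : Nat) => fun (κ : Nat) => elimNat (fun (h : Nat) => Nat) κ (fun (ρ : Nat) => fun (χ : Nat) => succ χ) x) 1 2
  ~> (fun (x : Nat) => elimNat (fun (κ : Nat) => Nat) x (fun (h : Nat) => fun (ρ : Nat) => succ ρ) 1) 2
  ~> elimNat (fun (x : Nat) => Nat) 2 (fun (κ : Nat) => fun (h : Nat) => succ h) 1
  ~> (fun (x : Nat) => fun (κ : Nat) => succ κ) 0 (elimNat (fun (h : Nat) => Nat) 2 (fun (ρ : Nat) => fun (χ : Nat) => succ χ) 0)
  ~> (fun (x : Nat) => succ x) (elimNat (fun (κ : Nat) => Nat) 2 (fun (h : Nat) => fun (ρ : Nat) => succ ρ) 0)
  ~> succ (elimNat (fun (x : Nat) => Nat) 2 (fun (κ : Nat) => fun (h : Nat) => succ h) 0)
  ~> 3
the term's type:
  Nat


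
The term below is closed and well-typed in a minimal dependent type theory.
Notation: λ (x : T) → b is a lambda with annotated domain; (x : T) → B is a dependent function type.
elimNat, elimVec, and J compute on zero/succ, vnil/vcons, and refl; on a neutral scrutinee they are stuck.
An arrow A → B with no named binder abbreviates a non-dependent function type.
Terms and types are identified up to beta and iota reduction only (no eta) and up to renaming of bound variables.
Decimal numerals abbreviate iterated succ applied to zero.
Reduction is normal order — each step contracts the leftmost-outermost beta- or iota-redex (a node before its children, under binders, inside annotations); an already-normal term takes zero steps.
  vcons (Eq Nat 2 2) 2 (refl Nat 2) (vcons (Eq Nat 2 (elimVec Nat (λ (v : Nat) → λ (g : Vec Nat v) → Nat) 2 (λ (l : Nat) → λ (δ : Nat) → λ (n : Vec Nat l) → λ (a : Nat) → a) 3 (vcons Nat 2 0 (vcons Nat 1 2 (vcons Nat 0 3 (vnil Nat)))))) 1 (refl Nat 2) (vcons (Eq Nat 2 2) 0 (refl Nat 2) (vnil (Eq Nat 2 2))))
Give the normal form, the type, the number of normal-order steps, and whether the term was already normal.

reduced normal form:
  vcons (Eq Nat 2 2) 2 (refl Nat 2) (vcons (Eq Nat 2 2) 1 (refl Nat 2) (vcons (Eq Nat 2 2) 0 (refl Nat 2) (vnil (Eq Nat 2 2))))
inferred type:
  Vec (Eq Nat 2 2) 3
steps to reach normal form (normal order): 16
term was already normal: no
first redex: an elimVec iota-redex


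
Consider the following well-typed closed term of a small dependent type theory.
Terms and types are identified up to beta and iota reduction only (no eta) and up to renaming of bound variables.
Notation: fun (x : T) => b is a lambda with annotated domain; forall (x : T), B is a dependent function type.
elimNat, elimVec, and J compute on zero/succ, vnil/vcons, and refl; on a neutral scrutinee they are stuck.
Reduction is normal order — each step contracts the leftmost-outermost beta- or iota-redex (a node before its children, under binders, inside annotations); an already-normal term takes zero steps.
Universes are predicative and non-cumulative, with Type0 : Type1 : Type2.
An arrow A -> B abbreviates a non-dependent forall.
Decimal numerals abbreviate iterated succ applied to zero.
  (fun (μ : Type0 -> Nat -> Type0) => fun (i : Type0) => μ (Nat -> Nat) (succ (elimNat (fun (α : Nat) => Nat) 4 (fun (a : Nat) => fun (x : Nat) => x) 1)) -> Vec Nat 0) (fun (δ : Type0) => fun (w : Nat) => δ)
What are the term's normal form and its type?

normal form:
  fun (μ : Type0) => (Nat -> Nat) -> Vec Nat 0
type:
  Type0 -> Type0


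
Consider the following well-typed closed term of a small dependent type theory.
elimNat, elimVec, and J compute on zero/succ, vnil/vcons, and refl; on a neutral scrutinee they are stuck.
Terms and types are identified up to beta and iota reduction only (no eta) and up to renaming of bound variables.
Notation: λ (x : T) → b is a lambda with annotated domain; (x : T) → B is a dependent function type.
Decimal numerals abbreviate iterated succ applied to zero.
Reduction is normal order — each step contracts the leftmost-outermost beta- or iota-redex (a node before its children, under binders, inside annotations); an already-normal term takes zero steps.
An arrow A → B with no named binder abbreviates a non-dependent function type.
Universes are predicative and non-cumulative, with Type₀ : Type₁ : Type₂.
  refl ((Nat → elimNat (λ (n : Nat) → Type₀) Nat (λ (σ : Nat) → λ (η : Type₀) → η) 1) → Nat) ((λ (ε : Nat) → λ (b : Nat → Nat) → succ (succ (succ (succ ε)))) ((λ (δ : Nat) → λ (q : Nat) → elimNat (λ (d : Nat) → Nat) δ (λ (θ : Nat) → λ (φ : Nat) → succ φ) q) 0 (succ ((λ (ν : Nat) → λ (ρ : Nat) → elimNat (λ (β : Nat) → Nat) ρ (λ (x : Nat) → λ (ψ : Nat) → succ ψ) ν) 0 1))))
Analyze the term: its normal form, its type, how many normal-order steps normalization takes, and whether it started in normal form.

resulting normal form:
  refl ((Nat → Nat) → Nat) (λ (n : Nat → Nat) → 6)
inferred type:
  Eq ((Nat → Nat) → Nat) (λ (n : Nat → Nat) → 6) (λ (σ : Nat → Nat) → 6)
reduction steps (normal order): 17
started in normal form: no
first redex: an elimNat iota-redex


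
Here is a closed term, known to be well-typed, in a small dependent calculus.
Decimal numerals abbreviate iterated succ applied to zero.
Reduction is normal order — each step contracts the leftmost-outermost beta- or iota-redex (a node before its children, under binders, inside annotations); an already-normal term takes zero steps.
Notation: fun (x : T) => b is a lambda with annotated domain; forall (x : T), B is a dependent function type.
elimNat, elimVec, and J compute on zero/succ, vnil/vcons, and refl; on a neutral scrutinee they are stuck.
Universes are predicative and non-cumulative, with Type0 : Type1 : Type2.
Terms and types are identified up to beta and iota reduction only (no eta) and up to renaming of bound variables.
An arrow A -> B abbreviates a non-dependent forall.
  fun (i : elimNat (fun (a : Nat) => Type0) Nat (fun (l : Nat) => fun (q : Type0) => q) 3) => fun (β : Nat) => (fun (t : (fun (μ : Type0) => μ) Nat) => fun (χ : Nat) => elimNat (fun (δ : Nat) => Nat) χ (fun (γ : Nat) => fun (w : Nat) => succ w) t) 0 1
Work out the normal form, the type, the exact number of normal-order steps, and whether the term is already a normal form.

normal form:
  fun (i : Nat) => fun (a : Nat) => 1
the term's type:
  Nat -> Nat -> Nat
normal-order step count: 13
term was already normal: no
first contracted redex: an elimNat iota-redex


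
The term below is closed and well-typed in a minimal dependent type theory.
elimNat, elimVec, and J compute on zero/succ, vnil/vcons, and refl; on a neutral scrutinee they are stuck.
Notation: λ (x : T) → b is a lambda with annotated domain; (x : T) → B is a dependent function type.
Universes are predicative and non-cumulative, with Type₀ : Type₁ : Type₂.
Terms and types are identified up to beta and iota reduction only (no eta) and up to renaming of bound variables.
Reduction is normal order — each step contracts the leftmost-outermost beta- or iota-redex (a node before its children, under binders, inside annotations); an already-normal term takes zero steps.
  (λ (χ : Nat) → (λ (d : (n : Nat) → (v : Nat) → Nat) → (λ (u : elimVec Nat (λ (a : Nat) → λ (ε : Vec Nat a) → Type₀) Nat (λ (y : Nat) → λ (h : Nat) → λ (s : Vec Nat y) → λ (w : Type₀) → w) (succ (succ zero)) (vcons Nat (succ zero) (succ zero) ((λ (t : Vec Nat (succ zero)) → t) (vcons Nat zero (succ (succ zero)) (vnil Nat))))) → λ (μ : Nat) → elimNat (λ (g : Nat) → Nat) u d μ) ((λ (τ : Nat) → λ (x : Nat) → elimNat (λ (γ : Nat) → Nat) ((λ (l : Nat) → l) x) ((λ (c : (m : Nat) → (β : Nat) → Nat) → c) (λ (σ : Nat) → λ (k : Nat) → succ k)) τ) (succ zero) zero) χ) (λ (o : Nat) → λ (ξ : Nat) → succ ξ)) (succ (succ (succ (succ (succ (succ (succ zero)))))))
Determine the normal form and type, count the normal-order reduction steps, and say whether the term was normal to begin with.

reduced normal form:
  succ (succ (succ (succ (succ (succ (succ (succ zero)))))))
type:
  Nat
normal-order step count: 34
already normal: no
first redex: a beta-redex


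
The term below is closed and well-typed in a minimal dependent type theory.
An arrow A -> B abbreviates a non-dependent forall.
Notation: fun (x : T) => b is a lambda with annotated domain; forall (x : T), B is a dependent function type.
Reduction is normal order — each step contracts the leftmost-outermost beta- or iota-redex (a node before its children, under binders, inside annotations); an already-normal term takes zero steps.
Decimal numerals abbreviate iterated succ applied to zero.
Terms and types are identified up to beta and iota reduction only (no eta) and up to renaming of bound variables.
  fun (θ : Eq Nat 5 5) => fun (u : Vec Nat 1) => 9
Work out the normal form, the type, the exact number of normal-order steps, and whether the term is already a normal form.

normal form:
  fun (θ : Eq Nat 5 5) => fun (u : Vec Nat 1) => 9
inferred type:
  Eq Nat 5 5 -> Vec Nat 1 -> Nat
reduction steps (normal order): 0
term was already normal: yes


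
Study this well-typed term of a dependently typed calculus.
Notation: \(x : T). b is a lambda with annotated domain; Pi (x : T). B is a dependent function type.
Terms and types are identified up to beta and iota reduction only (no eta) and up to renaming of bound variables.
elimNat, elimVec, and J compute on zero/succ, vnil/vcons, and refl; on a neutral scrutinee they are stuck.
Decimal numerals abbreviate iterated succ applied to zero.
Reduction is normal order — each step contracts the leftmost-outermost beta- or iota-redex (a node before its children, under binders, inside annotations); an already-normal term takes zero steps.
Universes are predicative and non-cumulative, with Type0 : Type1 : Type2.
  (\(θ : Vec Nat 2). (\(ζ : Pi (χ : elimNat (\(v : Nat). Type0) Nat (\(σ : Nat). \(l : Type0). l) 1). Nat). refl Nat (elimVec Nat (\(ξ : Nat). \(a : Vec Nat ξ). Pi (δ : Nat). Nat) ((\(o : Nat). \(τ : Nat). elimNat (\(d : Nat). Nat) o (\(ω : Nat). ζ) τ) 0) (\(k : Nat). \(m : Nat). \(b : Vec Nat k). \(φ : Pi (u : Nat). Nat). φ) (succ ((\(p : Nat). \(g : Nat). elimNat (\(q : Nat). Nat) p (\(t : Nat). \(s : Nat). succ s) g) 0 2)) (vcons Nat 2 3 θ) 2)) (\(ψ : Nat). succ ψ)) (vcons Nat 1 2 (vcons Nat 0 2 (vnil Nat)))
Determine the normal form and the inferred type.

normal form:
  refl Nat 2
type:
  Eq Nat 2 2


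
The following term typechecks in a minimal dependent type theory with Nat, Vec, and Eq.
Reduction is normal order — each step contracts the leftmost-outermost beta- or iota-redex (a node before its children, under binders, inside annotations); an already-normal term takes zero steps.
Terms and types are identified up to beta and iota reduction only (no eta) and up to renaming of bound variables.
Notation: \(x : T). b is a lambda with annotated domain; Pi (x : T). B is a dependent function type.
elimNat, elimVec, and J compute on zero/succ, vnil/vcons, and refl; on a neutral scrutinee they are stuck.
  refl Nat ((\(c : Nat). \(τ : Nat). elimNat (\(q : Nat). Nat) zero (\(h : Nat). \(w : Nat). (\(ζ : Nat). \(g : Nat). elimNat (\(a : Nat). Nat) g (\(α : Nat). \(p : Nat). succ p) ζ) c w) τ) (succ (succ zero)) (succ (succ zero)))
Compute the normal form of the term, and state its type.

resulting normal form:
  refl Nat (succ (succ (succ (succ zero))))
inferred type:
  Eq Nat (succ (succ (succ (succ zero)))) (succ (succ (succ (succ zero))))


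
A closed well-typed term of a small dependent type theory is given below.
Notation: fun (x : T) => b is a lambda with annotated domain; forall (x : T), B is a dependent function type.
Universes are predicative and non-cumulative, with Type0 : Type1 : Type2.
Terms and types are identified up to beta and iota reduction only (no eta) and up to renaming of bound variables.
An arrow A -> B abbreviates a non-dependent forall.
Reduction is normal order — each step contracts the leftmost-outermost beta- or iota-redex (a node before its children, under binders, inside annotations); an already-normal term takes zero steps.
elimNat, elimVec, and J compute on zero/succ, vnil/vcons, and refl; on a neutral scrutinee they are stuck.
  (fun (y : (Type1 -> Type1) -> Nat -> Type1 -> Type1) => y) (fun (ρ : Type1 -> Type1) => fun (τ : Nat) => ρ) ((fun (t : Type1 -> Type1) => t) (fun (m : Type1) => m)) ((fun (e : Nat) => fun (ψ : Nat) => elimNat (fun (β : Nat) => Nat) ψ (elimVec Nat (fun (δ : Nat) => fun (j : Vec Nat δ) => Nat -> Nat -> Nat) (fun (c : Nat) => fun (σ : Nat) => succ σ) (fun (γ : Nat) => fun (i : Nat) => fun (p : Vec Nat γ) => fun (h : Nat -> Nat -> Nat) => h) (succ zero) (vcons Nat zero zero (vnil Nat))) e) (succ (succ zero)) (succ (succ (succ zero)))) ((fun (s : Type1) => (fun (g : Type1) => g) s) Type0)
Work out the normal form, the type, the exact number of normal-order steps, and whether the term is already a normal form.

reduced normal form:
  Type0
the term's type:
  Type1
steps to reach normal form (normal order): 7
already normal: no
first contracted redex: a beta-redex


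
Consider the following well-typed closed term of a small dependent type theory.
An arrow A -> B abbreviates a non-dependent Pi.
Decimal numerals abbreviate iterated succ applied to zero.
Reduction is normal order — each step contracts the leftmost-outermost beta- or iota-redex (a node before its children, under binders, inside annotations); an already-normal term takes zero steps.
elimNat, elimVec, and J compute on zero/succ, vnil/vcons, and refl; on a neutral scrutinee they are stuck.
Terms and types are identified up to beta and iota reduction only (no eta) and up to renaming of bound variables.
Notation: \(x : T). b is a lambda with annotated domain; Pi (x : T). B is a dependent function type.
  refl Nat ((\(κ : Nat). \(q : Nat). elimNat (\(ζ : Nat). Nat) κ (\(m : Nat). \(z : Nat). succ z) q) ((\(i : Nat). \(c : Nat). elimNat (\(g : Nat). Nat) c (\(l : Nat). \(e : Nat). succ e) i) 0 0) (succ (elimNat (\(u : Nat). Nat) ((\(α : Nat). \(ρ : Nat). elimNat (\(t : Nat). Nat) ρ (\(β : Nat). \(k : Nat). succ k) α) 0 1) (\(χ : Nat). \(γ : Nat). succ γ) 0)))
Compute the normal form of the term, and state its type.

resulting normal form:
  refl Nat 2
inferred type:
  Eq Nat 2 2
observation: normalization takes exactly 16 steps under the normal-order strategy.


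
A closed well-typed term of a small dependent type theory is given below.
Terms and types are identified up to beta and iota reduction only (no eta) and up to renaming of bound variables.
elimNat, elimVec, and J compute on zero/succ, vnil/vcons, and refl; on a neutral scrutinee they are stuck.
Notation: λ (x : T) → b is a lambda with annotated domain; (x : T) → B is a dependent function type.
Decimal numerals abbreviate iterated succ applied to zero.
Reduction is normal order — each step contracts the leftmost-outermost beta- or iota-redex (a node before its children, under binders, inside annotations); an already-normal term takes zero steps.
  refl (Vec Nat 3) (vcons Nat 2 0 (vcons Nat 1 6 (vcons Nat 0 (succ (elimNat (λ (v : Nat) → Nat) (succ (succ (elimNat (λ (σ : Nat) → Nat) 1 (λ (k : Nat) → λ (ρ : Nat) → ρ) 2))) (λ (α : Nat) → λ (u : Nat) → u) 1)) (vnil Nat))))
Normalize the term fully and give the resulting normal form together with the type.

normal form:
  refl (Vec Nat 3) (vcons Nat 2 0 (vcons Nat 1 6 (vcons Nat 0 4 (vnil Nat))))
inferred type:
  Eq (Vec Nat 3) (vcons Nat 2 0 (vcons Nat 1 6 (vcons Nat 0 4 (vnil Nat)))) (vcons Nat 2 0 (vcons Nat 1 6 (vcons Nat 0 4 (vnil Nat))))


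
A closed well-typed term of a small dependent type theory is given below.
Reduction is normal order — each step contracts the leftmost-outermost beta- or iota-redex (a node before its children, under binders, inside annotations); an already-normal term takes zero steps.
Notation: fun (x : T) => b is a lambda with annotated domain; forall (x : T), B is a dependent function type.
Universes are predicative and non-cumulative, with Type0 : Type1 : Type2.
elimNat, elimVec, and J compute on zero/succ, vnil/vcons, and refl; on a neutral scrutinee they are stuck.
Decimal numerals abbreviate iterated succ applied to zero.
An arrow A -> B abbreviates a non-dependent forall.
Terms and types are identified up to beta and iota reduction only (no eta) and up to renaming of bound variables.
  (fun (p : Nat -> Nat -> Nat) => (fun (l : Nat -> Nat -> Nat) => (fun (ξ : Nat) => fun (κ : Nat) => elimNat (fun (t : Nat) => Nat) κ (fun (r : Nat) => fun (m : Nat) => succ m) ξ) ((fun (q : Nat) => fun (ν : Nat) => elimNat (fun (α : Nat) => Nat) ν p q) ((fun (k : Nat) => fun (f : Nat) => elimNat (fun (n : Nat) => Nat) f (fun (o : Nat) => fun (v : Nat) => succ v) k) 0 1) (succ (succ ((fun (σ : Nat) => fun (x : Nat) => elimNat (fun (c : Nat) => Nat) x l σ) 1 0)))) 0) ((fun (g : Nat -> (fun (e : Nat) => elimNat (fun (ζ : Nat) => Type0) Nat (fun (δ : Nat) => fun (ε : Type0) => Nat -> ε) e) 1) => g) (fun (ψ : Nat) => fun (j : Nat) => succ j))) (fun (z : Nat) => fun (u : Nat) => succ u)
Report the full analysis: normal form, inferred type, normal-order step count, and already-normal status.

reduced normal form:
  4
the term's type:
  Nat
reduction steps (normal order): 33
started in normal form: no
first redex: a beta-redex


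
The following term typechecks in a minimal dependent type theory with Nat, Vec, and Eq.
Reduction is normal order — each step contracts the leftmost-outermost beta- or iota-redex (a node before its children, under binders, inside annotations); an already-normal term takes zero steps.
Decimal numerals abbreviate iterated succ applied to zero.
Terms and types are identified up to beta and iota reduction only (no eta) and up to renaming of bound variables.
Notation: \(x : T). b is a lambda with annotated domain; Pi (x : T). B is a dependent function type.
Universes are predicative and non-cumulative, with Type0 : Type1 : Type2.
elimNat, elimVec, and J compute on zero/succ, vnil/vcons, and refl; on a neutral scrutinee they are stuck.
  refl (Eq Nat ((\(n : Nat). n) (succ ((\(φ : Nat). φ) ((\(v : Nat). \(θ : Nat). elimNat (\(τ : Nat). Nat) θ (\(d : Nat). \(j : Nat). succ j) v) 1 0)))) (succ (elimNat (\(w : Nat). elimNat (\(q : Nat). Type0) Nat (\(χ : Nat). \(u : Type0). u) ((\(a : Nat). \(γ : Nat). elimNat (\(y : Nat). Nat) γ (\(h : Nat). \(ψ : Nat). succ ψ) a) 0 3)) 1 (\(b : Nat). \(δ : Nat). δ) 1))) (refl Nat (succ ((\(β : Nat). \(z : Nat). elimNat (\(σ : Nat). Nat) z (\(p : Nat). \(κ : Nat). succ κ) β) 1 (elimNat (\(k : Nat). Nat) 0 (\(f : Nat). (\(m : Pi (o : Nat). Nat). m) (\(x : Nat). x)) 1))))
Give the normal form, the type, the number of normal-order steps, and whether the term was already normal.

resulting normal form:
  refl (Eq Nat 2 2) (refl Nat 2)
type:
  Eq (Eq Nat 2 2) (refl Nat 2) (refl Nat 2)
steps to reach normal form (normal order): 23
already normal: no
first contracted redex: a beta-redex


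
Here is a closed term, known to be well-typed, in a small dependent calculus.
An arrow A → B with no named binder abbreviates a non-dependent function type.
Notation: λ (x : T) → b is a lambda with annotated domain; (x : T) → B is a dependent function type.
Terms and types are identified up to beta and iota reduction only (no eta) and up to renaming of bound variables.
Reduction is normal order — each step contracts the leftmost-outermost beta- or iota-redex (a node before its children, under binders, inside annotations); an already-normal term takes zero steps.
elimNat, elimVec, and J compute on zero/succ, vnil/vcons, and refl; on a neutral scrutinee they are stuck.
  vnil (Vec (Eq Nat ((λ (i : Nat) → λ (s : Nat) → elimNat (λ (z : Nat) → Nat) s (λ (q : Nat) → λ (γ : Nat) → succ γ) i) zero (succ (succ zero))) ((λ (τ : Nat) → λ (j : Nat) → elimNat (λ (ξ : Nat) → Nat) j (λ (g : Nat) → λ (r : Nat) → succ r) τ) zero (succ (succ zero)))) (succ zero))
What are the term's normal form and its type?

resulting normal form:
  vnil (Vec (Eq Nat (succ (succ zero)) (succ (succ zero))) (succ zero))
type:
  Vec (Vec (Eq Nat (succ (succ zero)) (succ (succ zero))) (succ zero)) zero
observation: normalization takes exactly 6 steps under the normal-order strategy.
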